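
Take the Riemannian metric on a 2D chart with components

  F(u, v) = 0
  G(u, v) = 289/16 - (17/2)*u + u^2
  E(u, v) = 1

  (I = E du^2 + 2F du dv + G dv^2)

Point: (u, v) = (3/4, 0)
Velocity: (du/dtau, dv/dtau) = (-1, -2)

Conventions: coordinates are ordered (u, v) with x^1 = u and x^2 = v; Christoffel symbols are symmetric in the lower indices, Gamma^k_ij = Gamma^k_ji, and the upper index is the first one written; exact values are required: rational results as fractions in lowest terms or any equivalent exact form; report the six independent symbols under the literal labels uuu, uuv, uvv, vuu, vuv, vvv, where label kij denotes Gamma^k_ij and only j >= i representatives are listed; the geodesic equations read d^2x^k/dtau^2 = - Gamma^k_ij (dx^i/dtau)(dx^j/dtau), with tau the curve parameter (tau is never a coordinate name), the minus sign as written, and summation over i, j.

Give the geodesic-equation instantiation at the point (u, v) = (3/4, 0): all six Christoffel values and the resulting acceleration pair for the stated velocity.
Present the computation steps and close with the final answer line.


E = 1, F = 0, G = 49/4 at the point
E_u = 0, E_v = 0, F_u = 0, F_v = 0, G_u = -7, G_v = 0
EG - F^2 = 49/4;  g^inv = (4/49) * [[49/4, 0], [0, 1]]
first-kind symbols [ij,l] = (1/2)(d_i g_jl + d_j g_il - d_l g_ij): [uu,u] = E_u/2 = 0, [uu,v] = F_u - E_v/2 = 0, [uv,u] = E_v/2 = 0, [uv,v] = G_u/2 = -7/2, [vv,u] = F_v - G_u/2 = 7/2, [vv,v] = G_v/2 = 0
Gamma^u_ij = (G*[ij,u] - F*[ij,v])/(EG - F^2), Gamma^v_ij = (E*[ij,v] - F*[ij,u])/(EG - F^2)
Gamma_uuu = 0, Gamma_uuv = 0, Gamma_uvv = 7/2, Gamma_vuu = 0, Gamma_vuv = -2/7, Gamma_vvv = 0
d^2u/dtau^2 = -(Gamma_uuu*(-1)^2 + 2*Gamma_uuv*(-1)*(-2) + Gamma_uvv*(-2)^2) = -14
d^2v/dtau^2 = -(Gamma_vuu*(-1)^2 + 2*Gamma_vuv*(-1)*(-2) + Gamma_vvv*(-2)^2) = 8/7

Answer: Gamma_uuu = 0, Gamma_uuv = 0, Gamma_uvv = 7/2, Gamma_vuu = 0, Gamma_vuv = -2/7, Gamma_vvv = 0; accelerations (d^2u/dtau^2, d^2v/dtau^2) = (-14, 8/7)


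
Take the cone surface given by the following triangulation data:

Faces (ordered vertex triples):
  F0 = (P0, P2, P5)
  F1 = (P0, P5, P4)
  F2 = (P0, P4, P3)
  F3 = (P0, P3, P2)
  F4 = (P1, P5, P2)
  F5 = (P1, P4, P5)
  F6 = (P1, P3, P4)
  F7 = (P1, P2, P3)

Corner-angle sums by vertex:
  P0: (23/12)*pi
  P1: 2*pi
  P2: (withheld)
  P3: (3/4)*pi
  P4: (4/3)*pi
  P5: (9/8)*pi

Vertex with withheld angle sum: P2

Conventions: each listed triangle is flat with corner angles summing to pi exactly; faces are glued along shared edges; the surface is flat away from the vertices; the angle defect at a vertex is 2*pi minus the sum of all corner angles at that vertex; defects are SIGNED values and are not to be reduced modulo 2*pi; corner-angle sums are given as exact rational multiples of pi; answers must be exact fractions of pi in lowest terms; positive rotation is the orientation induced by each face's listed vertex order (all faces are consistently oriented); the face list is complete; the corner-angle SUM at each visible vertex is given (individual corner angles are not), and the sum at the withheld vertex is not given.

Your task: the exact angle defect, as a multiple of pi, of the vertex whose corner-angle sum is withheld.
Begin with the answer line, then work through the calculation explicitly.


Answer: defect(P2) = (9/8)*pi

V = 6, E = 12, F = 8; chi = V - E + F = 2
Gauss-Bonnet: total defect = 2*pi*chi = 4*pi; visible defects sum to (23/8)*pi


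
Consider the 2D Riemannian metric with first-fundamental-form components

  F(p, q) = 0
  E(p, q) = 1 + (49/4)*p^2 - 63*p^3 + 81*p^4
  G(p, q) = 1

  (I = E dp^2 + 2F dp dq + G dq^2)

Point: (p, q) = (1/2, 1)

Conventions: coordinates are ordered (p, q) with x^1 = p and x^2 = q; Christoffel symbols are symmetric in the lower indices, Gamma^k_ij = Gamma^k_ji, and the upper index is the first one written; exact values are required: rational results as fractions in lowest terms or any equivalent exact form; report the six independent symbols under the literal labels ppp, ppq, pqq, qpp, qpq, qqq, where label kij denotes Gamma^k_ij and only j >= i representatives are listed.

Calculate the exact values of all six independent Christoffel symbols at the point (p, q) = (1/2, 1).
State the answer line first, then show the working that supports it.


Answer: Gamma_ppp = 11/5, Gamma_ppq = 0, Gamma_pqq = 0, Gamma_qpp = 0, Gamma_qpq = 0, Gamma_qqq = 0

E = 5/4, F = 0, G = 1 at the point
E_p = 11/2, E_q = 0, F_p = 0, F_q = 0, G_p = 0, G_q = 0
EG - F^2 = 5/4;  g^inv = (4/5) * [[1, 0], [0, 5/4]]
first-kind symbols [ij,l] = (1/2)(d_i g_jl + d_j g_il - d_l g_ij): [pp,p] = E_p/2 = 11/4, [pp,q] = F_p - E_q/2 = 0, [pq,p] = E_q/2 = 0, [pq,q] = G_p/2 = 0, [qq,p] = F_q - G_p/2 = 0, [qq,q] = G_q/2 = 0
Gamma^p_ij = (G*[ij,p] - F*[ij,q])/(EG - F^2), Gamma^q_ij = (E*[ij,q] - F*[ij,p])/(EG - F^2)


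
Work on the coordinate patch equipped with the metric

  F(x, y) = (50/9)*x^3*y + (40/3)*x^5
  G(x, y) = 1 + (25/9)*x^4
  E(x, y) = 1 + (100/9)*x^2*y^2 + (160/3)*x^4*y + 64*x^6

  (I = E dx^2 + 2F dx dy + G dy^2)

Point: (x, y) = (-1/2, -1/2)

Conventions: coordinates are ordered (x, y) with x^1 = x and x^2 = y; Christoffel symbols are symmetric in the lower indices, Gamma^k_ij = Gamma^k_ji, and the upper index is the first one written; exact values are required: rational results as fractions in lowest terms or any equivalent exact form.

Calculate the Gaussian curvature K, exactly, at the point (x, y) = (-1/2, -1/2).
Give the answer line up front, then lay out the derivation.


Answer: K = -57600/29929

E = 37/36, F = -5/72, G = 169/144, EG - F^2 = 173/144 at the point
E_x = -13/9, E_y = 5/9, F_x = 25/12, F_y = -25/36, G_x = -25/18, G_y = 0
E_yy = 50/9, F_xy = 25/6, G_xx = 25/3
Compute both Brioschi determinants and normalise by (EG - F^2)^2.
M1 = [[-E_yy/2 + F_xy - G_xx/2, E_x/2, F_x - E_y/2], [F_y - G_x/2, E, F], [G_y/2, F, G]] = [[-25/9, -13/18, 65/36], [0, 37/36, -5/72], [0, -5/72, 169/144]]; det M1 = -4325/1296
M2 = [[0, E_y/2, G_x/2], [E_y/2, E, F], [G_x/2, F, G]] = [[0, 5/18, -25/36], [5/18, 37/36, -5/72], [-25/36, -5/72, 169/144]]; det M2 = -725/1296
det M1 - det M2 = -25/9; K = -25/9 / (173/144)^2 = -57600/29929


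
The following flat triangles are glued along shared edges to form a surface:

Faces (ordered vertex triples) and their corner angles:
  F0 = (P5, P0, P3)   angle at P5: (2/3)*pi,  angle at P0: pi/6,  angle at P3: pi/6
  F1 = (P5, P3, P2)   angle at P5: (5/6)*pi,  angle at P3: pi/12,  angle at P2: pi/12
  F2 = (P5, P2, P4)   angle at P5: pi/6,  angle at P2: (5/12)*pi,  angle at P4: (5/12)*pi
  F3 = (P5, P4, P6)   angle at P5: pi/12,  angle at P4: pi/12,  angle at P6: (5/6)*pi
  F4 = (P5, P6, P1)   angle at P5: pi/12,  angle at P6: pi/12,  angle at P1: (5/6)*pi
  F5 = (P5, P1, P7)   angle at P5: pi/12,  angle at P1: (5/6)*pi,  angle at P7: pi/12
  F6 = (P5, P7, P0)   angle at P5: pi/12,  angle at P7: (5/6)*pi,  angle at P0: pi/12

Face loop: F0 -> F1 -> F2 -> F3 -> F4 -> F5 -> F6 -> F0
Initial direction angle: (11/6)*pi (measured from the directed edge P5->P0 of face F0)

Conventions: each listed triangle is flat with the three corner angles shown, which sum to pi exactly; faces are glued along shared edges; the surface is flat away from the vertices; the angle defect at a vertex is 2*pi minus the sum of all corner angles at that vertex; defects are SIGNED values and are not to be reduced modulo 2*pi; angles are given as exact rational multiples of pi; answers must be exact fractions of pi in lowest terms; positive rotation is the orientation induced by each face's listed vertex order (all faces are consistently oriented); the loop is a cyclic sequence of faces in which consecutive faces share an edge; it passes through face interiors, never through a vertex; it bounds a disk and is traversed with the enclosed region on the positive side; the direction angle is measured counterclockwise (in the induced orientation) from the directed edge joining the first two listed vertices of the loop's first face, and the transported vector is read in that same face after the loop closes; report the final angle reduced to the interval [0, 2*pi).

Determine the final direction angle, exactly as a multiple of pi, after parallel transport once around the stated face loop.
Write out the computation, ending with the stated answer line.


enclosed vertex P5: corner angles sum to 2*pi, defect = 2*pi - 2*pi = 0
transport around the loop rotates by the sum of enclosed defects; add to the initial angle mod 2*pi
final angle = (11/6)*pi + 0 = (11/6)*pi (mod 2*pi)

Answer: final direction angle = (11/6)*pi


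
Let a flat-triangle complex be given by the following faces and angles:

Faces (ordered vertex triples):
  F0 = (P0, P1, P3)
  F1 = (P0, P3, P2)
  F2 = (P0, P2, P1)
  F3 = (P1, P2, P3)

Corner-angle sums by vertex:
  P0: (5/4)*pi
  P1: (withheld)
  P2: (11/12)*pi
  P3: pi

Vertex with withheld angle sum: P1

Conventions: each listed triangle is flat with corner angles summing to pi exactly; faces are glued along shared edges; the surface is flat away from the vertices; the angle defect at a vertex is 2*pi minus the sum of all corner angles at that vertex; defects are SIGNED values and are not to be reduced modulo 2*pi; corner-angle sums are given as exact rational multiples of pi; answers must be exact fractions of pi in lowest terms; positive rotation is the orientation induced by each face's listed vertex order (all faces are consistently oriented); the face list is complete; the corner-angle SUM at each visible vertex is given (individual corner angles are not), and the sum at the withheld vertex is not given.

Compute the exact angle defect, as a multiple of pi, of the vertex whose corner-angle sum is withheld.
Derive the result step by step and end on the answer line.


V = 4, E = 6, F = 4; chi = V - E + F = 2
Gauss-Bonnet: total defect = 2*pi*chi = 4*pi; visible defects sum to (17/6)*pi

Answer: defect(P1) = (7/6)*pi


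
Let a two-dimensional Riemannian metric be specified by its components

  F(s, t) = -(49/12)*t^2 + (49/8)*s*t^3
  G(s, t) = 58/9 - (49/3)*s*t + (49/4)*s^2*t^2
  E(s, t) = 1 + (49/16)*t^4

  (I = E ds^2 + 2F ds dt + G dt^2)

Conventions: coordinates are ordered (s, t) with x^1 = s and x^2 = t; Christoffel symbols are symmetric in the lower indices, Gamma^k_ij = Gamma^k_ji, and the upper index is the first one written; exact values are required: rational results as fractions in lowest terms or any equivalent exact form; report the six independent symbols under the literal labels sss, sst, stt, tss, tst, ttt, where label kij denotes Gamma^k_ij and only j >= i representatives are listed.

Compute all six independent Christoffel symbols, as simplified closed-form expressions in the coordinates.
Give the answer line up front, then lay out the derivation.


Answer: Gamma_sss = 0, Gamma_sst = 882*t^3/(1764*s^2*t^2 - 2352*s*t + 441*t^4 + 928), Gamma_stt = 882*s*t^2/(1764*s^2*t^2 - 2352*s*t + 441*t^4 + 928), Gamma_tss = 0, Gamma_tst = (1764*s*t^2 - 1176*t)/(1764*s^2*t^2 - 2352*s*t + 441*t^4 + 928), Gamma_ttt = (1764*s^2*t - 1176*s)/(1764*s^2*t^2 - 2352*s*t + 441*t^4 + 928)

E = 1 + (49/16)*t^4; F = -(49/12)*t^2 + (49/8)*s*t^3; G = 58/9 - (49/3)*s*t + (49/4)*s^2*t^2
Gamma^k_ij = (1/2) g^{kl} (d_i g_jl + d_j g_il - d_l g_ij), with g^inv = (1/(EG-F^2)) [[G, -F], [-F, E]]
first partials: E_s = 0, E_t = (49/4)*t^3, F_s = (49/8)*t^3, F_t = -(49/6)*t + (147/8)*s*t^2, G_s = -(49/3)*t + (49/2)*s*t^2, G_t = -(49/3)*s + (49/2)*s^2*t
D = EG - F^2 = 58/9 - (49/3)*s*t + (49/16)*t^4 + (49/4)*s^2*t^2
expanded: Gamma^s_ss = (G E_s - 2F F_s + F E_t)/(2D), Gamma^s_st = (G E_t - F G_s)/(2D), Gamma^s_tt = (2G F_t - G G_s - F G_t)/(2D), Gamma^t_ss = (2E F_s - E E_t - F E_s)/(2D), Gamma^t_st = (E G_s - F E_t)/(2D), Gamma^t_tt = (E G_t - 2F F_t + F G_s)/(2D); substitute and cancel common factors


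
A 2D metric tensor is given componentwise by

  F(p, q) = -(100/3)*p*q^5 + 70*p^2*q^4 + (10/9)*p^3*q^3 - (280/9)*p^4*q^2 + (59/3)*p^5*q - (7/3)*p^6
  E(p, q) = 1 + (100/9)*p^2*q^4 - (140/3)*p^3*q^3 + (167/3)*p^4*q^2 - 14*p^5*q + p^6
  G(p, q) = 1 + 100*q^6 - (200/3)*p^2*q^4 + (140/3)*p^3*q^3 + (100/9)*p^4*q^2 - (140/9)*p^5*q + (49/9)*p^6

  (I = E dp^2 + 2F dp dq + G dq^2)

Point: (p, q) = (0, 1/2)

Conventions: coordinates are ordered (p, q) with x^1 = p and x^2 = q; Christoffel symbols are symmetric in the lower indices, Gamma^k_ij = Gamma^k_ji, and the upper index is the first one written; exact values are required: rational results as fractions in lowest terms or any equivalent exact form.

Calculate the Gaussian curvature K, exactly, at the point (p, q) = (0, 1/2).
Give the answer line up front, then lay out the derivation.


Answer: K = -1600/1681

E = 1, F = 0, G = 41/16, EG - F^2 = 41/16 at the point
E_p = 0, E_q = 0, F_p = -25/24, F_q = 0, G_p = 0, G_q = 75/4
E_qq = 0, F_pq = -125/12, G_pp = -25/3
Evaluate Brioschi's two determinant matrices M1, M2 and divide by (EG - F^2)^2.
M1 = [[-E_qq/2 + F_pq - G_pp/2, E_p/2, F_p - E_q/2], [F_q - G_p/2, E, F], [G_q/2, F, G]] = [[-25/4, 0, -25/24], [0, 1, 0], [75/8, 0, 41/16]]; det M1 = -25/4
M2 = [[0, E_q/2, G_p/2], [E_q/2, E, F], [G_p/2, F, G]] = [[0, 0, 0], [0, 1, 0], [0, 0, 41/16]]; det M2 = 0
det M1 - det M2 = -25/4; K = -25/4 / (41/16)^2 = -1600/1681


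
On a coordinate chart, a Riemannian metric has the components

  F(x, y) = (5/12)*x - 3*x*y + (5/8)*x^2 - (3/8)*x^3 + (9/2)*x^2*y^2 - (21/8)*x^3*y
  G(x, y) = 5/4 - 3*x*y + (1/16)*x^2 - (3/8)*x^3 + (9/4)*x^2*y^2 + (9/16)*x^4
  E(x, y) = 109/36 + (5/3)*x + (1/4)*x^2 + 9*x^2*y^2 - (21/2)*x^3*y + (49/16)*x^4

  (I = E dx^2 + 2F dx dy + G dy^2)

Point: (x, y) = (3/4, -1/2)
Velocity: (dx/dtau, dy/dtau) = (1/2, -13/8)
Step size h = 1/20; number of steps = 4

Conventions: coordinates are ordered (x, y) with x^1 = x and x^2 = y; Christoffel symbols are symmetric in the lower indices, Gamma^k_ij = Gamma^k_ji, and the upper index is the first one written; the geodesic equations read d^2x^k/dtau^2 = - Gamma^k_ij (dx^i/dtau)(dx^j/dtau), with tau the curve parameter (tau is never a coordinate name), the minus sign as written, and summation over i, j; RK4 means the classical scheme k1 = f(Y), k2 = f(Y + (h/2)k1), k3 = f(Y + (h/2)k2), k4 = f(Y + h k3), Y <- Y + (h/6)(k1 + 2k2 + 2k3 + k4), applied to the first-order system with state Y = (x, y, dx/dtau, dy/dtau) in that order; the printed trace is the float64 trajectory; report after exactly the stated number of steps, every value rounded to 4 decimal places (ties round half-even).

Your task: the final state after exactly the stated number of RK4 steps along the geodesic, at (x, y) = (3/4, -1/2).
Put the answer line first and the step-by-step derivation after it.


Answer: x = 0.8611, y = -0.8126, dx/dtau = 0.5896, dy/dtau = -1.5060

f(Y) = (dx/dtau, dy/dtau, -Gamma^x_ij Y'^i Y'^j, -Gamma^y_ij Y'^i Y'^j) with the Gammas evaluated at the stage position; h = 0.050000; intermediate values shown to 6 dp
step 0: x = 0.7500, y = -0.5000, dx/dtau = 0.5000, dy/dtau = -1.6250
step 1:
  k1: at (x, y) = (0.750000, -0.500000), (dx/dtau, dy/dtau) = (0.500000, -1.625000); Gamma_xxx = -0.239055, Gamma_xxy = -1.030291, Gamma_xyy = -0.913801, Gamma_yxx = 4.203162, Gamma_yxy = 1.558321, Gamma_yyy = 0.297384; k1 = (0.500000, -1.625000, 0.798548, 0.696203)
  k2: at (x, y) = (0.762500, -0.540625), (dx/dtau, dy/dtau) = (0.519964, -1.607595); Gamma_xxx = -0.351789, Gamma_xxy = -1.106271, Gamma_xyy = -0.947394, Gamma_yxx = 4.465791, Gamma_yxy = 1.710784, Gamma_yyy = 0.385389; k2 = (0.519964, -1.607595, 0.694075, 0.656691)
  k3: at (x, y) = (0.762999, -0.540190), (dx/dtau, dy/dtau) = (0.517352, -1.608583); Gamma_xxx = -0.351706, Gamma_xxy = -1.106377, Gamma_xyy = -0.947163, Gamma_yxx = 4.467202, Gamma_yxy = 1.711011, Gamma_yyy = 0.384992; k3 = (0.517352, -1.608583, 0.703496, 0.655977)
  k4: at (x, y) = (0.775868, -0.580429), (dx/dtau, dy/dtau) = (0.535175, -1.592201); Gamma_xxx = -0.472301, Gamma_xxy = -1.183612, Gamma_xyy = -0.980364, Gamma_yxx = 4.739390, Gamma_yxy = 1.868420, Gamma_yyy = 0.474104; k4 = (0.535175, -1.592201, 0.603472, 0.624862)
  Y <- Y + (h/6)(k1 + 2k2 + 2k3 + k4): x = 0.7759, y = -0.5804, dx/dtau = 0.5350, dy/dtau = -1.5921
step 2:
  k1: at (x, y) = (0.775915, -0.580413), (dx/dtau, dy/dtau) = (0.534976, -1.592113); Gamma_xxx = -0.472356, Gamma_xxy = -1.183656, Gamma_xyy = -0.980358, Gamma_yxx = 4.739645, Gamma_yxy = 1.868517, Gamma_yyy = 0.474115; k1 = (0.534976, -1.592113, 0.603883, 0.624710)
  k2: at (x, y) = (0.789289, -0.620216), (dx/dtau, dy/dtau) = (0.550073, -1.576496); Gamma_xxx = -0.600522, Gamma_xxy = -1.262067, Gamma_xyy = -1.013095, Gamma_yxx = 5.022499, Gamma_yxy = 2.030862, Gamma_yyy = 0.564121; k2 = (0.550073, -1.576496, 0.510690, 0.600537)
  k3: at (x, y) = (0.789667, -0.619825), (dx/dtau, dy/dtau) = (0.547744, -1.577100); Gamma_xxx = -0.600317, Gamma_xxy = -1.261996, Gamma_xyy = -1.012820, Gamma_yxx = 5.023319, Gamma_yxy = 2.030844, Gamma_yyy = 0.563688; k3 = (0.547744, -1.577100, 0.518898, 0.599533)
  k4: at (x, y) = (0.803302, -0.659268), (dx/dtau, dy/dtau) = (0.560921, -1.562137); Gamma_xxx = -0.735241, Gamma_xxy = -1.341081, Gamma_xyy = -1.045018, Gamma_yxx = 5.315693, Gamma_yxy = 2.197247, Gamma_yyy = 0.654261; k4 = (0.560921, -1.562137, 0.431252, 0.581547)
  Y <- Y + (h/6)(k1 + 2k2 + 2k3 + k4): x = 0.8033, y = -0.6593, dx/dtau = 0.5608, dy/dtau = -1.5621
step 3:
  k1: at (x, y) = (0.803344, -0.659258), (dx/dtau, dy/dtau) = (0.560762, -1.562060); Gamma_xxx = -0.735310, Gamma_xxy = -1.341122, Gamma_xyy = -1.045011, Gamma_yxx = 5.315955, Gamma_yxy = 2.197351, Gamma_yyy = 0.654280; k1 = (0.560762, -1.562060, 0.431586, 0.581427)
  k2: at (x, y) = (0.817364, -0.698310), (dx/dtau, dy/dtau) = (0.571552, -1.547524); Gamma_xxx = -0.876648, Gamma_xxy = -1.420792, Gamma_xyy = -1.076606, Gamma_yxx = 5.618611, Gamma_yxy = 2.367729, Gamma_yyy = 0.745228; k2 = (0.571552, -1.547524, 0.351312, 0.568332)
  k3: at (x, y) = (0.817633, -0.697946), (dx/dtau, dy/dtau) = (0.569545, -1.547852); Gamma_xxx = -0.876243, Gamma_xxy = -1.420555, Gamma_xyy = -1.076303, Gamma_yxx = 5.618756, Gamma_yxy = 2.367414, Gamma_yyy = 0.744725; k3 = (0.569545, -1.547852, 0.358250, 0.567222)
  k4: at (x, y) = (0.831822, -0.736651), (dx/dtau, dy/dtau) = (0.578675, -1.533699); Gamma_xxx = -1.023017, Gamma_xxy = -1.500342, Gamma_xyy = -1.107248, Gamma_yxx = 5.930139, Gamma_yxy = 2.540765, Gamma_yyy = 0.835685; k4 = (0.578675, -1.533699, 0.283930, 0.558406)
  Y <- Y + (h/6)(k1 + 2k2 + 2k3 + k4): x = 0.8319, y = -0.7366, dx/dtau = 0.5786, dy/dtau = -1.5336
step 4:
  k1: at (x, y) = (0.831858, -0.736646), (dx/dtau, dy/dtau) = (0.578551, -1.533636); Gamma_xxx = -1.023090, Gamma_xxy = -1.500377, Gamma_xyy = -1.107240, Gamma_yxx = 5.930390, Gamma_yxy = 2.540866, Gamma_yyy = 0.835705; k1 = (0.578551, -1.533636, 0.284193, 0.558314)
  k2: at (x, y) = (0.846322, -0.774987), (dx/dtau, dy/dtau) = (0.585656, -1.519678); Gamma_xxx = -1.174917, Gamma_xxy = -1.580189, Gamma_xyy = -1.137478, Gamma_yxx = 6.250921, Gamma_yxy = 2.717043, Gamma_yyy = 0.926505; k2 = (0.585656, -1.519678, 0.217142, 0.552672)
  k3: at (x, y) = (0.846499, -0.774638), (dx/dtau, dy/dtau) = (0.583979, -1.519819); Gamma_xxx = -1.174275, Gamma_xxy = -1.579808, Gamma_xyy = -1.137160, Gamma_yxx = 6.250363, Gamma_yxy = 2.716420, Gamma_yyy = 0.925922; k3 = (0.583979, -1.519819, 0.222838, 0.551565)
  k4: at (x, y) = (0.861057, -0.812637), (dx/dtau, dy/dtau) = (0.589693, -1.506057); Gamma_xxx = -1.330119, Gamma_xxy = -1.659236, Gamma_xyy = -1.166670, Gamma_yxx = 6.578246, Gamma_yxy = 2.894406, Gamma_yyy = 1.016214; k4 = (0.589693, -1.506057, 0.161611, 0.548619)
  Y <- Y + (h/6)(k1 + 2k2 + 2k3 + k4): x = 0.8611, y = -0.8126, dx/dtau = 0.5896, dy/dtau = -1.5060


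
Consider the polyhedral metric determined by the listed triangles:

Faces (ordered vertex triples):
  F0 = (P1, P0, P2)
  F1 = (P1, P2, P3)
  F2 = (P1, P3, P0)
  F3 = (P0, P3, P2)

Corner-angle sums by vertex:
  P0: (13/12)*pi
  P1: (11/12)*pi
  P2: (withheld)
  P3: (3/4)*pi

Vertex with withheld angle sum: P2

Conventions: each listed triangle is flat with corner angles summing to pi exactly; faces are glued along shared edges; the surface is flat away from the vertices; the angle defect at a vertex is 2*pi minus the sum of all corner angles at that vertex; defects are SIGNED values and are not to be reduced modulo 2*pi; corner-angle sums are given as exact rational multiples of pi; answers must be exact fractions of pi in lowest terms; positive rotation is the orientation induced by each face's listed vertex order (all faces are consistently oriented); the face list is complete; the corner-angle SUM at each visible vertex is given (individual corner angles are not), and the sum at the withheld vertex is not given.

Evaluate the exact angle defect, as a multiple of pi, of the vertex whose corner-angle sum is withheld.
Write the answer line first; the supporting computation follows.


Answer: defect(P2) = (3/4)*pi

V = 4, E = 6, F = 4; chi = V - E + F = 2
Gauss-Bonnet: total defect = 2*pi*chi = 4*pi; visible defects sum to (13/4)*pi


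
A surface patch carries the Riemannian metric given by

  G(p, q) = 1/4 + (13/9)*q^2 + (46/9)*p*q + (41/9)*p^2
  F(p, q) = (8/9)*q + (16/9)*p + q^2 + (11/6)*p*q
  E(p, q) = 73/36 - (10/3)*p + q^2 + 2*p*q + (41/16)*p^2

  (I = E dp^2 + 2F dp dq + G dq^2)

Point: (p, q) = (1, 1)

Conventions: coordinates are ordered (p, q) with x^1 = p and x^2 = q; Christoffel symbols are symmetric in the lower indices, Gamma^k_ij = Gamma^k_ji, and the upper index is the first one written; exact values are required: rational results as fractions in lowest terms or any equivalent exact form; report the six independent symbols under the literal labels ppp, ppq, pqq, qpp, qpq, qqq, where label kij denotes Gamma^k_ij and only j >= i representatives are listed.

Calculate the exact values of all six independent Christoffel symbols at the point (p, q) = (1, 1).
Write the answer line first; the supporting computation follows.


Answer: Gamma_ppp = 65721/93901, Gamma_ppq = -84960/93901, Gamma_pqq = -254744/93901, Gamma_qpp = -18500/93901, Gamma_qpq = 99904/93901, Gamma_qqq = 156384/93901

E = 613/144, F = 11/2, G = 409/36 at the point
E_p = 91/24, E_q = 4, F_p = 65/18, F_q = 85/18, G_p = 128/9, G_q = 8
EG - F^2 = 93901/5184;  g^inv = (5184/93901) * [[409/36, -11/2], [-11/2, 613/144]]
first-kind symbols [ij,l] = (1/2)(d_i g_jl + d_j g_il - d_l g_ij): [pp,p] = E_p/2 = 91/48, [pp,q] = F_p - E_q/2 = 29/18, [pq,p] = E_q/2 = 2, [pq,q] = G_p/2 = 64/9, [qq,p] = F_q - G_p/2 = -43/18, [qq,q] = G_q/2 = 4
Gamma^p_ij = (G*[ij,p] - F*[ij,q])/(EG - F^2), Gamma^q_ij = (E*[ij,q] - F*[ij,p])/(EG - F^2)


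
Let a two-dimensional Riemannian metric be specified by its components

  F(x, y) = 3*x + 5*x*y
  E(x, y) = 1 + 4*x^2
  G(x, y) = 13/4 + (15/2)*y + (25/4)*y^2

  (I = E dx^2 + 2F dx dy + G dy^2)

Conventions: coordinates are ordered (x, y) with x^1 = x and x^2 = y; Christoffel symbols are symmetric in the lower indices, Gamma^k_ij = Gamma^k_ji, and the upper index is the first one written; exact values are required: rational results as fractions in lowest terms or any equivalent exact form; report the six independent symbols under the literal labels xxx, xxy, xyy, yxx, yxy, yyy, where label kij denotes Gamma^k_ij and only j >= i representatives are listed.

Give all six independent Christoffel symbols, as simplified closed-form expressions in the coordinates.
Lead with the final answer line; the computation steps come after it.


Answer: Gamma_xxx = 16*x/(16*x^2 + 25*y^2 + 30*y + 13), Gamma_xxy = 0, Gamma_xyy = 20*x/(16*x^2 + 25*y^2 + 30*y + 13), Gamma_yxx = (20*y + 12)/(16*x^2 + 25*y^2 + 30*y + 13), Gamma_yxy = 0, Gamma_yyy = (25*y + 15)/(16*x^2 + 25*y^2 + 30*y + 13)

E = 1 + 4*x^2; F = 3*x + 5*x*y; G = 13/4 + (15/2)*y + (25/4)*y^2
Gamma^k_ij = (1/2) g^{kl} (d_i g_jl + d_j g_il - d_l g_ij), with g^inv = (1/(EG-F^2)) [[G, -F], [-F, E]]
first partials: E_x = 8*x, E_y = 0, F_x = 3 + 5*y, F_y = 5*x, G_x = 0, G_y = 15/2 + (25/2)*y
D = EG - F^2 = 13/4 + (15/2)*y + (25/4)*y^2 + 4*x^2
expanded: Gamma^x_xx = (G E_x - 2F F_x + F E_y)/(2D), Gamma^x_xy = (G E_y - F G_x)/(2D), Gamma^x_yy = (2G F_y - G G_x - F G_y)/(2D), Gamma^y_xx = (2E F_x - E E_y - F E_x)/(2D), Gamma^y_xy = (E G_x - F E_y)/(2D), Gamma^y_yy = (E G_y - 2F F_y + F G_x)/(2D); substitute and cancel common factors


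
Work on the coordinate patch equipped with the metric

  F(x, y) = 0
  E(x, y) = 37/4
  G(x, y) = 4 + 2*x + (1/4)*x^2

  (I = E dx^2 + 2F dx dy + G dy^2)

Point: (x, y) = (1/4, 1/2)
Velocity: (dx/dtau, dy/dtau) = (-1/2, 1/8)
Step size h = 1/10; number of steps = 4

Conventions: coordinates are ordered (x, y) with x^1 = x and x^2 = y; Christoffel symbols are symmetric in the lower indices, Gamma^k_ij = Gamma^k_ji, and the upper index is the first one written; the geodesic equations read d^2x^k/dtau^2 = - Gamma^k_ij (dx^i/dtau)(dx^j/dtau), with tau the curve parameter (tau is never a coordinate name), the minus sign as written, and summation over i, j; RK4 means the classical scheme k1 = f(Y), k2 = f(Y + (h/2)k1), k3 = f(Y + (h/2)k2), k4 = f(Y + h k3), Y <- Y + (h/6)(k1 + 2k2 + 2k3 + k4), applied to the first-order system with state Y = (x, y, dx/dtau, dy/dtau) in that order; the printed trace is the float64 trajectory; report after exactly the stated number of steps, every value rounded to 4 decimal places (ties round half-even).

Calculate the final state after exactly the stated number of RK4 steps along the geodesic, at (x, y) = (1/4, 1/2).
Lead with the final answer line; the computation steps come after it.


Answer: x = 0.0502, y = 0.5525, dx/dtau = -0.4992, dy/dtau = 0.1376

f(Y) = (dx/dtau, dy/dtau, -Gamma^x_ij Y'^i Y'^j, -Gamma^y_ij Y'^i Y'^j) with the Gammas evaluated at the stage position; h = 0.100000; intermediate values shown to 6 dp
step 0: x = 0.2500, y = 0.5000, dx/dtau = -0.5000, dy/dtau = 0.1250
step 1:
  k1: at (x, y) = (0.250000, 0.500000), (dx/dtau, dy/dtau) = (-0.500000, 0.125000); Gamma_xxx = 0.000000, Gamma_xxy = 0.000000, Gamma_xyy = -0.114865, Gamma_yxx = 0.000000, Gamma_yxy = 0.235294, Gamma_yyy = 0.000000; k1 = (-0.500000, 0.125000, 0.001795, 0.029412)
  k2: at (x, y) = (0.225000, 0.506250), (dx/dtau, dy/dtau) = (-0.499910, 0.126471); Gamma_xxx = 0.000000, Gamma_xxy = 0.000000, Gamma_xyy = -0.114189, Gamma_yxx = 0.000000, Gamma_yxy = 0.236686, Gamma_yyy = 0.000000; k2 = (-0.499910, 0.126471, 0.001826, 0.029928)
  k3: at (x, y) = (0.225004, 0.506324), (dx/dtau, dy/dtau) = (-0.499909, 0.126496); Gamma_xxx = 0.000000, Gamma_xxy = 0.000000, Gamma_xyy = -0.114189, Gamma_yxx = 0.000000, Gamma_yxy = 0.236686, Gamma_yyy = 0.000000; k3 = (-0.499909, 0.126496, 0.001827, 0.029934)
  k4: at (x, y) = (0.200009, 0.512650), (dx/dtau, dy/dtau) = (-0.499817, 0.127993); Gamma_xxx = 0.000000, Gamma_xxy = 0.000000, Gamma_xyy = -0.113514, Gamma_yxx = 0.000000, Gamma_yxy = 0.238095, Gamma_yyy = 0.000000; k4 = (-0.499817, 0.127993, 0.001860, 0.030463)
  Y <- Y + (h/6)(k1 + 2k2 + 2k3 + k4): x = 0.2000, y = 0.5126, dx/dtau = -0.4998, dy/dtau = 0.1280
step 2:
  k1: at (x, y) = (0.200009, 0.512649), (dx/dtau, dy/dtau) = (-0.499817, 0.127993); Gamma_xxx = 0.000000, Gamma_xxy = 0.000000, Gamma_xyy = -0.113514, Gamma_yxx = 0.000000, Gamma_yxy = 0.238095, Gamma_yyy = 0.000000; k1 = (-0.499817, 0.127993, 0.001860, 0.030463)
  k2: at (x, y) = (0.175018, 0.519048), (dx/dtau, dy/dtau) = (-0.499724, 0.129517); Gamma_xxx = 0.000000, Gamma_xxy = 0.000000, Gamma_xyy = -0.112838, Gamma_yxx = 0.000000, Gamma_yxy = 0.239520, Gamma_yyy = 0.000000; k2 = (-0.499724, 0.129517, 0.001893, 0.031005)
  k3: at (x, y) = (0.175023, 0.519125), (dx/dtau, dy/dtau) = (-0.499723, 0.129544); Gamma_xxx = 0.000000, Gamma_xxy = 0.000000, Gamma_xyy = -0.112838, Gamma_yxx = 0.000000, Gamma_yxy = 0.239520, Gamma_yyy = 0.000000; k3 = (-0.499723, 0.129544, 0.001894, 0.031011)
  k4: at (x, y) = (0.150037, 0.525603), (dx/dtau, dy/dtau) = (-0.499628, 0.131094); Gamma_xxx = 0.000000, Gamma_xxy = 0.000000, Gamma_xyy = -0.112163, Gamma_yxx = 0.000000, Gamma_yxy = 0.240962, Gamma_yyy = 0.000000; k4 = (-0.499628, 0.131094, 0.001928, 0.031565)
  Y <- Y + (h/6)(k1 + 2k2 + 2k3 + k4): x = 0.1500, y = 0.5256, dx/dtau = -0.4996, dy/dtau = 0.1311
step 3:
  k1: at (x, y) = (0.150037, 0.525602), (dx/dtau, dy/dtau) = (-0.499628, 0.131094); Gamma_xxx = 0.000000, Gamma_xxy = 0.000000, Gamma_xyy = -0.112163, Gamma_yxx = 0.000000, Gamma_yxy = 0.240962, Gamma_yyy = 0.000000; k1 = (-0.499628, 0.131094, 0.001928, 0.031565)
  k2: at (x, y) = (0.125055, 0.532157), (dx/dtau, dy/dtau) = (-0.499532, 0.132673); Gamma_xxx = 0.000000, Gamma_xxy = 0.000000, Gamma_xyy = -0.111488, Gamma_yxx = 0.000000, Gamma_yxy = 0.242421, Gamma_yyy = 0.000000; k2 = (-0.499532, 0.132673, 0.001962, 0.032132)
  k3: at (x, y) = (0.125060, 0.532236), (dx/dtau, dy/dtau) = (-0.499530, 0.132701); Gamma_xxx = 0.000000, Gamma_xxy = 0.000000, Gamma_xyy = -0.111488, Gamma_yxx = 0.000000, Gamma_yxy = 0.242421, Gamma_yyy = 0.000000; k3 = (-0.499530, 0.132701, 0.001963, 0.032139)
  k4: at (x, y) = (0.100084, 0.538872), (dx/dtau, dy/dtau) = (-0.499432, 0.134308); Gamma_xxx = 0.000000, Gamma_xxy = 0.000000, Gamma_xyy = -0.110813, Gamma_yxx = 0.000000, Gamma_yxy = 0.243897, Gamma_yyy = 0.000000; k4 = (-0.499432, 0.134308, 0.001999, 0.032720)
  Y <- Y + (h/6)(k1 + 2k2 + 2k3 + k4): x = 0.1001, y = 0.5389, dx/dtau = -0.4994, dy/dtau = 0.1343
step 4:
  k1: at (x, y) = (0.100084, 0.538871), (dx/dtau, dy/dtau) = (-0.499432, 0.134308); Gamma_xxx = 0.000000, Gamma_xxy = 0.000000, Gamma_xyy = -0.110813, Gamma_yxx = 0.000000, Gamma_yxy = 0.243897, Gamma_yyy = 0.000000; k1 = (-0.499432, 0.134308, 0.001999, 0.032720)
  k2: at (x, y) = (0.075112, 0.545587), (dx/dtau, dy/dtau) = (-0.499332, 0.135944); Gamma_xxx = 0.000000, Gamma_xxy = 0.000000, Gamma_xyy = -0.110138, Gamma_yxx = 0.000000, Gamma_yxy = 0.245392, Gamma_yyy = 0.000000; k2 = (-0.499332, 0.135944, 0.002035, 0.033315)
  k3: at (x, y) = (0.075117, 0.545669), (dx/dtau, dy/dtau) = (-0.499330, 0.135974); Gamma_xxx = 0.000000, Gamma_xxy = 0.000000, Gamma_xyy = -0.110138, Gamma_yxx = 0.000000, Gamma_yxy = 0.245392, Gamma_yyy = 0.000000; k3 = (-0.499330, 0.135974, 0.002036, 0.033322)
  k4: at (x, y) = (0.050151, 0.552469), (dx/dtau, dy/dtau) = (-0.499228, 0.137640); Gamma_xxx = 0.000000, Gamma_xxy = 0.000000, Gamma_xyy = -0.109464, Gamma_yxx = 0.000000, Gamma_yxy = 0.246904, Gamma_yyy = 0.000000; k4 = (-0.499228, 0.137640, 0.002074, 0.033932)
  Y <- Y + (h/6)(k1 + 2k2 + 2k3 + k4): x = 0.0502, y = 0.5525, dx/dtau = -0.4992, dy/dtau = 0.1376


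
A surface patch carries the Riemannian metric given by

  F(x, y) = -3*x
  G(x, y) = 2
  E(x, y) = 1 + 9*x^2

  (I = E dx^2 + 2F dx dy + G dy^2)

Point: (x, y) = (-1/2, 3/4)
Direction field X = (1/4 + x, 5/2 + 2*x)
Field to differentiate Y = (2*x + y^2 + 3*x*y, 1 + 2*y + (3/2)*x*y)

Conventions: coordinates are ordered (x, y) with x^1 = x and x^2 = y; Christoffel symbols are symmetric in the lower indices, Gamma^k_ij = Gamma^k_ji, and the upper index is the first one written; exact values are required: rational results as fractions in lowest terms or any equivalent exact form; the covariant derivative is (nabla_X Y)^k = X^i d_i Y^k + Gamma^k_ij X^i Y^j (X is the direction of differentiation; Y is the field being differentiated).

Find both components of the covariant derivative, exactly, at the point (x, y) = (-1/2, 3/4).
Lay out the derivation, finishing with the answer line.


E = 13/4, F = 3/2, G = 2 at the point
E_x = -9, E_y = 0, F_x = -3, F_y = 0, G_x = 0, G_y = 0
EG - F^2 = 17/4;  g^inv = (4/17) * [[2, -3/2], [-3/2, 13/4]]
first-kind symbols [ij,l] = (1/2)(d_i g_jl + d_j g_il - d_l g_ij): [xx,x] = E_x/2 = -9/2, [xx,y] = F_x - E_y/2 = -3, [xy,x] = E_y/2 = 0, [xy,y] = G_x/2 = 0, [yy,x] = F_y - G_x/2 = 0, [yy,y] = G_y/2 = 0
Gamma^x_ij = (G*[ij,x] - F*[ij,y])/(EG - F^2), Gamma^y_ij = (E*[ij,y] - F*[ij,x])/(EG - F^2)
Gamma_xxx = -18/17, Gamma_xxy = 0, Gamma_xyy = 0, Gamma_yxx = -12/17, Gamma_yxy = 0, Gamma_yyy = 0
X = (-1/4, 3/2), Y = (-25/16, 31/16) at the point

Answer: (nabla_X Y)^x = -803/544, (nabla_X Y)^y = 717/544


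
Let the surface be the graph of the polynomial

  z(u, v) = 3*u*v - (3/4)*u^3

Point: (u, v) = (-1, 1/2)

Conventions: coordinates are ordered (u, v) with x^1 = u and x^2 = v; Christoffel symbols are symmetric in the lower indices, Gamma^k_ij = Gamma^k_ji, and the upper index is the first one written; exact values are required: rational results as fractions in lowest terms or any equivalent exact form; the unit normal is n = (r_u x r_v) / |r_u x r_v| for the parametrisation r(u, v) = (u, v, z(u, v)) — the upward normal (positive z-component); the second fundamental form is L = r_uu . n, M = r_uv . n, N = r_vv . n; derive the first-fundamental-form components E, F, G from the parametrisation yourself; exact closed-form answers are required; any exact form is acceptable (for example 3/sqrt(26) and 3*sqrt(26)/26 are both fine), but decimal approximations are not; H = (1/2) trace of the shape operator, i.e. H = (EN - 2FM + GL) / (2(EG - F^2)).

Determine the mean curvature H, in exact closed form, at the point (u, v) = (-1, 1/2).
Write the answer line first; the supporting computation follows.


Answer: H = 1008/2197

z_u = -3/4, z_v = -3, z_uu = 9/2, z_uv = 3, z_vv = 0
E = 25/16, F = 9/4, G = 10; answer radicand W^2 = 169/16
unnormalised second-form numerators: l = 9/2, m = 3, n = 0; L = l/sqrt(169/16), and similarly M = m/sqrt(W^2), N = n/sqrt(W^2)
H = (E*n - 2*F*m + G*l) / (2*(EG - F^2)*sqrt(W^2)); E*n - 2*F*m + G*l = 63/2, EG - F^2 = 169/16, so H = (252/169)/sqrt(169/16)


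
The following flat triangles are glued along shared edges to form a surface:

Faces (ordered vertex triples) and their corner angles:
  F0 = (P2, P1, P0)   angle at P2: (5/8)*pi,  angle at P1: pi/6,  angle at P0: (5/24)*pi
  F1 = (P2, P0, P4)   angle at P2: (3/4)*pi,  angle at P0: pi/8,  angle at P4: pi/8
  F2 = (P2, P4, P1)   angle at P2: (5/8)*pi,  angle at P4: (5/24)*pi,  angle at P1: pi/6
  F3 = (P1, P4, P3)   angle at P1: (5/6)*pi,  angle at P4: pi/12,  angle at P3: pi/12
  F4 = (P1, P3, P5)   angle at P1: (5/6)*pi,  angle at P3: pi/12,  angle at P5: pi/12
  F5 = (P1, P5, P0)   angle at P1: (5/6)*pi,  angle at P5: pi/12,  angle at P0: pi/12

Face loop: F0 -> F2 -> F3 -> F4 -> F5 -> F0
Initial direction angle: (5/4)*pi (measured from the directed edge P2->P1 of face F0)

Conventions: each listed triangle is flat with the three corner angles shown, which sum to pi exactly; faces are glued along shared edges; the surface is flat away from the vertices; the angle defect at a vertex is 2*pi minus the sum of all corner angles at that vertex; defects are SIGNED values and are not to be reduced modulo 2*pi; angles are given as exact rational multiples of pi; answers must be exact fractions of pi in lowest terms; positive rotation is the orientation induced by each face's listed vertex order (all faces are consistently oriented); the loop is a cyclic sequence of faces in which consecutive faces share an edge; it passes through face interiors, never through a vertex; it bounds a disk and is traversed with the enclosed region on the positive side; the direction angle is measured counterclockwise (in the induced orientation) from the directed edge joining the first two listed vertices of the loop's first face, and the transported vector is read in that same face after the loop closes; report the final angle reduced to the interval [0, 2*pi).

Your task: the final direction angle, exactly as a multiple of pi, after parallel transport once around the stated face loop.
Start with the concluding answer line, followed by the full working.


Answer: final direction angle = (5/12)*pi

enclosed vertex P1: corner angles sum to (17/6)*pi, defect = 2*pi - (17/6)*pi = (-5/6)*pi
adding the enclosed defects to the starting angle (mod 2*pi, induced orientation) gives the holonomy
final angle = (5/4)*pi - (5/6)*pi = (5/12)*pi (mod 2*pi)


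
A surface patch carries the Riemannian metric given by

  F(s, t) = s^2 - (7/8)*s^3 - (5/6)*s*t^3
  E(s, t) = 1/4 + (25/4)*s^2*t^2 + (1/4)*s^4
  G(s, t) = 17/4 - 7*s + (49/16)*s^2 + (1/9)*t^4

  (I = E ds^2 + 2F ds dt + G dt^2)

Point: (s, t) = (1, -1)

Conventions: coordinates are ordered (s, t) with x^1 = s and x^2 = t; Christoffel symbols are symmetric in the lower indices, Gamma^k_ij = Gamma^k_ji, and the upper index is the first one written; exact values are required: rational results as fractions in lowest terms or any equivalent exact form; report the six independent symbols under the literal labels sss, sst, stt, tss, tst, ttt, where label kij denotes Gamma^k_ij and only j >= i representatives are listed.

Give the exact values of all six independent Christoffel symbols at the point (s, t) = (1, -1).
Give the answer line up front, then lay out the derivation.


Answer: Gamma_sss = -959/559, Gamma_sst = -2567/2236, Gamma_stt = -4567/13416, Gamma_tss = 10692/559, Gamma_tst = 1749/1118, Gamma_ttt = 549/2236

E = 27/4, F = 23/24, G = 61/144 at the point
E_s = 27/2, E_t = -25/2, F_s = 5/24, F_t = -5/2, G_s = -7/8, G_t = -4/9
EG - F^2 = 559/288;  g^inv = (288/559) * [[61/144, -23/24], [-23/24, 27/4]]
first-kind symbols [ij,l] = (1/2)(d_i g_jl + d_j g_il - d_l g_ij): [ss,s] = E_s/2 = 27/4, [ss,t] = F_s - E_t/2 = 155/24, [st,s] = E_t/2 = -25/4, [st,t] = G_s/2 = -7/16, [tt,s] = F_t - G_s/2 = -33/16, [tt,t] = G_t/2 = -2/9
Gamma^s_ij = (G*[ij,s] - F*[ij,t])/(EG - F^2), Gamma^t_ij = (E*[ij,t] - F*[ij,s])/(EG - F^2)


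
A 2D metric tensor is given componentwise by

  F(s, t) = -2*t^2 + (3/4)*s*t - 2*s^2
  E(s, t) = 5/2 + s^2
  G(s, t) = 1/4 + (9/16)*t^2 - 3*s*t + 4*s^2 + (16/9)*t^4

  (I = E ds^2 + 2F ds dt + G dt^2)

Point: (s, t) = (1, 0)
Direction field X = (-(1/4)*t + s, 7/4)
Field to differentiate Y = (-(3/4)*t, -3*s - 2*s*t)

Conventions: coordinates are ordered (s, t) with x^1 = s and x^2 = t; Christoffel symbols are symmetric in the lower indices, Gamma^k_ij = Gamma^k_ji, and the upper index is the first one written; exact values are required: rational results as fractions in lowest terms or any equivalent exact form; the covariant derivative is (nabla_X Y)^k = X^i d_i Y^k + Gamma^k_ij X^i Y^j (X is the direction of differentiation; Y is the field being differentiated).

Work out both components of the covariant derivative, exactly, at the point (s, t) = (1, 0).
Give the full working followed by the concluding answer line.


E = 7/2, F = -2, G = 17/4 at the point
E_s = 2, E_t = 0, F_s = -4, F_t = 3/4, G_s = 8, G_t = -3
EG - F^2 = 87/8;  g^inv = (8/87) * [[17/4, 2], [2, 7/2]]
first-kind symbols [ij,l] = (1/2)(d_i g_jl + d_j g_il - d_l g_ij): [ss,s] = E_s/2 = 1, [ss,t] = F_s - E_t/2 = -4, [st,s] = E_t/2 = 0, [st,t] = G_s/2 = 4, [tt,s] = F_t - G_s/2 = -13/4, [tt,t] = G_t/2 = -3/2
Gamma^s_ij = (G*[ij,s] - F*[ij,t])/(EG - F^2), Gamma^t_ij = (E*[ij,t] - F*[ij,s])/(EG - F^2)
Gamma_sss = -10/29, Gamma_sst = 64/87, Gamma_stt = -269/174, Gamma_tss = -32/29, Gamma_tst = 112/87, Gamma_ttt = -94/87
X = (1, 7/4), Y = (0, -3) at the point

Answer: (nabla_X Y)^s = 2133/464, (nabla_X Y)^t = -136/29


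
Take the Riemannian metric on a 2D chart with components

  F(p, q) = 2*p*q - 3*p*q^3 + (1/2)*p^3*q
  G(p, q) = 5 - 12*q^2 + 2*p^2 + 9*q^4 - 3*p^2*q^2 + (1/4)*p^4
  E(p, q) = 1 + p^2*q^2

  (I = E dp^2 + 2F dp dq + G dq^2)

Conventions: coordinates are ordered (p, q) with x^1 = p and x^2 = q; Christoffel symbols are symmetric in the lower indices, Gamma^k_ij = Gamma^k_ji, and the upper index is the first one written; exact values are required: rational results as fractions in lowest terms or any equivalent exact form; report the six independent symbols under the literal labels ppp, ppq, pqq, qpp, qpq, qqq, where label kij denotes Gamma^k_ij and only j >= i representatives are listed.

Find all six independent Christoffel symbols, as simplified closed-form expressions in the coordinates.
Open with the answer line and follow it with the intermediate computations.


Answer: Gamma_ppp = 4*p*q^2/(p^4 - 8*p^2*q^2 + 8*p^2 + 36*q^4 - 48*q^2 + 20), Gamma_ppq = 4*p^2*q/(p^4 - 8*p^2*q^2 + 8*p^2 + 36*q^4 - 48*q^2 + 20), Gamma_pqq = -24*p*q^2/(p^4 - 8*p^2*q^2 + 8*p^2 + 36*q^4 - 48*q^2 + 20), Gamma_qpp = (2*p^2*q - 12*q^3 + 8*q)/(p^4 - 8*p^2*q^2 + 8*p^2 + 36*q^4 - 48*q^2 + 20), Gamma_qpq = (2*p^3 - 12*p*q^2 + 8*p)/(p^4 - 8*p^2*q^2 + 8*p^2 + 36*q^4 - 48*q^2 + 20), Gamma_qqq = (-12*p^2*q + 72*q^3 - 48*q)/(p^4 - 8*p^2*q^2 + 8*p^2 + 36*q^4 - 48*q^2 + 20)

E = 1 + p^2*q^2; F = 2*p*q - 3*p*q^3 + (1/2)*p^3*q; G = 5 - 12*q^2 + 2*p^2 + 9*q^4 - 3*p^2*q^2 + (1/4)*p^4
Gamma^k_ij = (1/2) g^{kl} (d_i g_jl + d_j g_il - d_l g_ij), with g^inv = (1/(EG-F^2)) [[G, -F], [-F, E]]
first partials: E_p = 2*p*q^2, E_q = 2*p^2*q, F_p = 2*q - 3*q^3 + (3/2)*p^2*q, F_q = 2*p - 9*p*q^2 + (1/2)*p^3, G_p = 4*p - 6*p*q^2 + p^3, G_q = -24*q + 36*q^3 - 6*p^2*q
D = EG - F^2 = 5 - 12*q^2 + 2*p^2 + 9*q^4 - 2*p^2*q^2 + (1/4)*p^4
expanded: Gamma^p_pp = (G E_p - 2F F_p + F E_q)/(2D), Gamma^p_pq = (G E_q - F G_p)/(2D), Gamma^p_qq = (2G F_q - G G_p - F G_q)/(2D), Gamma^q_pp = (2E F_p - E E_q - F E_p)/(2D), Gamma^q_pq = (E G_p - F E_q)/(2D), Gamma^q_qq = (E G_q - 2F F_q + F G_p)/(2D); substitute and cancel common factors
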